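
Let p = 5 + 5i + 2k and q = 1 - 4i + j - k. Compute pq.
27 - 17i + 2j + 2k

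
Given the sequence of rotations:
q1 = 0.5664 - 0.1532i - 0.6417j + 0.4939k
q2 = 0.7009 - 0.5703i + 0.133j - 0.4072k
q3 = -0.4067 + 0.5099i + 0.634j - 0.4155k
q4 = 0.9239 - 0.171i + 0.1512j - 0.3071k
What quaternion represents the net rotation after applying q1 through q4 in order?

q2 · q1 = 0.5961 - 0.626i - 0.0304j + 0.5019k
q3 · q2 · q1 = 0.3046 + 0.8641i + 0.3945j - 0.0704k
q4 · q3 · q2 · q1 = 0.3479 + 0.8568i + 0.1331j - 0.3567k
0.3479 + 0.8568i + 0.1331j - 0.3567k


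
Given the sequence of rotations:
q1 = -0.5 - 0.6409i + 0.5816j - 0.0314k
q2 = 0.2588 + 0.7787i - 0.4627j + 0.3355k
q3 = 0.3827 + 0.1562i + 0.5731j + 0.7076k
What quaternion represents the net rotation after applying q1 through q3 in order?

q2 · q1 = 0.6493 - 0.7358i + 0.1913j - 0.0195k
q3 · q2 · q1 = 0.2676 - 0.3267i - 0.0723j + 0.9036k
0.2676 - 0.3267i - 0.0723j + 0.9036k


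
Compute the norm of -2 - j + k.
√6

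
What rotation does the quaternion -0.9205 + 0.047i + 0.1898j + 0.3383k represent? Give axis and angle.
axis = (0.1203, 0.4857, 0.8658), θ = 314°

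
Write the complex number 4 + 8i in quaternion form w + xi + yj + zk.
4 + 8i + 0j + 0k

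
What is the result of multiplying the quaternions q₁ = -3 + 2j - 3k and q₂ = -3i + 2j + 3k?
5 + 21i + 3j - 3k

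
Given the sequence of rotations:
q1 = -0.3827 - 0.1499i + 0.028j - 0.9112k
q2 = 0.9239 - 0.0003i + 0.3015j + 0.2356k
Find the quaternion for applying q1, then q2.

q2 · q1 = -0.1474 - 0.4197i - 0.1251j - 0.8868k
-0.1474 - 0.4197i - 0.1251j - 0.8868k


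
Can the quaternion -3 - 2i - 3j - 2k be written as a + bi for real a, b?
No. The quaternion -3 - 2i - 3j - 2k has j-coefficient y = -3 and k-coefficient z = -2, not both zero, so it does not lie in the complex subalgebra spanned by 1 and i.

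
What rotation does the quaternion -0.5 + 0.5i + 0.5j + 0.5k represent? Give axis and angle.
axis = (√3/3, √3/3, √3/3), θ = 4π/3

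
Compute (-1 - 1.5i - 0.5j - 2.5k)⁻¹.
-0.1026 + 0.1538i + 0.0513j + 0.2564k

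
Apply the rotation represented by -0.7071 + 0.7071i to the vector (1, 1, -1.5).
(1, -1.5, -1)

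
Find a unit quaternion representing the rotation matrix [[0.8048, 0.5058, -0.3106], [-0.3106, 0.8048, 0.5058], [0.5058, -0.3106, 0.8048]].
0.9239 - 0.2209i - 0.2209j - 0.2209k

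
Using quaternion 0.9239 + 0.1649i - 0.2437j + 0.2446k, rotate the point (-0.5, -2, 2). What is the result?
(-0.055, -2.686, 1.017)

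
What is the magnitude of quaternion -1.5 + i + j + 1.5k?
2.55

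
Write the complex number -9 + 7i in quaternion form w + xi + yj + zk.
-9 + 7i + 0j + 0k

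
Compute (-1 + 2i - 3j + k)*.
-1 - 2i + 3j - k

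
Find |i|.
1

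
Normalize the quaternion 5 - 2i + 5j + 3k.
0.6299 - 0.252i + 0.6299j + 0.378k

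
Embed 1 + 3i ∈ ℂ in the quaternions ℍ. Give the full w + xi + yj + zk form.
1 + 3i + 0j + 0k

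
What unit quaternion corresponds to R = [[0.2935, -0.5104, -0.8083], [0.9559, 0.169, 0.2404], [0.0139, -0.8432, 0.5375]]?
0.7071 - 0.3831i - 0.2907j + 0.5184k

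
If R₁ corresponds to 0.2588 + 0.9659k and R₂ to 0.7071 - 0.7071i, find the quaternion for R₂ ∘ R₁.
0.183 - 0.183i + 0.683j + 0.683k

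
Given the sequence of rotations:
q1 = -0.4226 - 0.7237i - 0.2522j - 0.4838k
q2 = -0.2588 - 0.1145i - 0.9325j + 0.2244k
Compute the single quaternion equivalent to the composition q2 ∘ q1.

q2 · q1 = -0.1001 + 0.7434i + 0.2416j - 0.6156k
-0.1001 + 0.7434i + 0.2416j - 0.6156k


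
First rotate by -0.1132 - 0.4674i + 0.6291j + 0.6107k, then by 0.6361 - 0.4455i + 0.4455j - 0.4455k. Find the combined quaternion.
-0.2884 + 0.3054i + 0.83j + 0.3669k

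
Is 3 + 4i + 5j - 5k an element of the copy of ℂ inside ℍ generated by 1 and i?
No. The quaternion 3 + 4i + 5j - 5k has j-coefficient y = 5 and k-coefficient z = -5, not both zero, so it does not lie in the complex subalgebra spanned by 1 and i.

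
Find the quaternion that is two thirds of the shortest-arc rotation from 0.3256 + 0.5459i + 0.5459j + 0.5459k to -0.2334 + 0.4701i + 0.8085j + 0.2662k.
-0.0462 + 0.5239i + 0.7601j + 0.3816k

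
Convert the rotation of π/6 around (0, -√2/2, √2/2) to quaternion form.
0.9659 - 0.183j + 0.183k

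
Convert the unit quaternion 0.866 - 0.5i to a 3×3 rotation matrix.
[[1, 0, 0], [0, 0.5, 0.866], [0, -0.866, 0.5]]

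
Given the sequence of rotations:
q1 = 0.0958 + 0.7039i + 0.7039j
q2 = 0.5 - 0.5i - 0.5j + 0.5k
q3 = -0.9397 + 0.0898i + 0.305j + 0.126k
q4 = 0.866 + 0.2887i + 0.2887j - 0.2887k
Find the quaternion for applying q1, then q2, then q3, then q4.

q2 · q1 = 0.7518 - 0.0479i + 0.656j + 0.0479k
q3 · q2 · q1 = -0.9083 + 0.0445i - 0.3975j + 0.1232k
q4 · q3 · q2 · q1 = -0.6491 - 0.3029i - 0.6549j + 0.2413k
-0.6491 - 0.3029i - 0.6549j + 0.2413k


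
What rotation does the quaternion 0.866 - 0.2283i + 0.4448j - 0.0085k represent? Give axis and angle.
axis = (-0.4566, 0.8895, -0.017), θ = π/3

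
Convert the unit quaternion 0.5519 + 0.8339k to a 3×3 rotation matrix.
[[-0.3908, -0.9205, 0], [0.9205, -0.3908, 0], [0, 0, 1]]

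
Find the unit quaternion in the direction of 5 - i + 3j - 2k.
0.8006 - 0.1601i + 0.4804j - 0.3203k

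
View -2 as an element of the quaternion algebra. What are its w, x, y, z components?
-2 + 0i + 0j + 0k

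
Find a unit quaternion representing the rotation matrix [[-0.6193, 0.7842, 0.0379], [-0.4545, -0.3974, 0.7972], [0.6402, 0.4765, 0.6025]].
-0.3827 + 0.2095i + 0.3935j + 0.8092k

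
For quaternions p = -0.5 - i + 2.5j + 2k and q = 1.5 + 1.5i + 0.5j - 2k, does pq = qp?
No: pq = 3.5 - 8.25i + 4.5j - 0.25k ≠ 3.5 + 3.75i + 2.5j + 8.25k = qp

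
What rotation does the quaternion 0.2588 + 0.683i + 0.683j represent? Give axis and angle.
axis = (√2/2, √2/2, 0), θ = 5π/6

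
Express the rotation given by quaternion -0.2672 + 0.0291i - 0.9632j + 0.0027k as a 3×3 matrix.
[[-0.8555, -0.0546, 0.5149], [-0.0575, 0.9983, 0.0103], [-0.5146, -0.0208, -0.8572]]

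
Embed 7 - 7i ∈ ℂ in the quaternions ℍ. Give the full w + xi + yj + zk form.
7 - 7i + 0j + 0k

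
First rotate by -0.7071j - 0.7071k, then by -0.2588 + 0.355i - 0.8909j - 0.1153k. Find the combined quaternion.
-0.7115 + 0.5484i + 0.434j - 0.068k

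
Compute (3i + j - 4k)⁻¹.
-0.1154i - 0.0385j + 0.1538k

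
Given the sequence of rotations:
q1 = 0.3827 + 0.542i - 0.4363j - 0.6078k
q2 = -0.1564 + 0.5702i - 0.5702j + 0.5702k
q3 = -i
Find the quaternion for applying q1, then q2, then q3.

q2 · q1 = -0.2711 + 0.7288i + 0.5056j + 0.3735k
q3 · q2 · q1 = 0.7288 + 0.2711i + 0.3735j - 0.5056k
0.7288 + 0.2711i + 0.3735j - 0.5056k


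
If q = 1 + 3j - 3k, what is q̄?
1 - 3j + 3k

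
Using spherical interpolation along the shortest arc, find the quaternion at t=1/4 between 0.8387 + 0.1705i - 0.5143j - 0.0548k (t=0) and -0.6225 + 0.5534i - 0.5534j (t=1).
0.9632 - 0.0441i - 0.2606j - 0.0486k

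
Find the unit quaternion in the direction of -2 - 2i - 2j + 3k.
-0.4364 - 0.4364i - 0.4364j + 0.6547k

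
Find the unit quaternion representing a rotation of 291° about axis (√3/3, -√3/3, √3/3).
-0.8241 + 0.327i - 0.327j + 0.327k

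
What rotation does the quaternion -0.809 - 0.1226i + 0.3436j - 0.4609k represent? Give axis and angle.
axis = (-0.2086, 0.5845, -0.7841), θ = 288°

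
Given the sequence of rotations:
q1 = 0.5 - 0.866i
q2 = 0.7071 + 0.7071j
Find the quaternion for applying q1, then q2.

q2 · q1 = 0.3535 - 0.6123i + 0.3535j + 0.6123k
0.3535 - 0.6123i + 0.3535j + 0.6123k


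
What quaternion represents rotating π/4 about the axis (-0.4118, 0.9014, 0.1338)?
0.9239 - 0.1576i + 0.345j + 0.0512k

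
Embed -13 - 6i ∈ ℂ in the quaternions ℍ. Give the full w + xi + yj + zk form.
-13 - 6i + 0j + 0k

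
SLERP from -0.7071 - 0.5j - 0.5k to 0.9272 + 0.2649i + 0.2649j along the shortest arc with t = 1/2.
-0.8642 - 0.1401i - 0.4045j - 0.2644k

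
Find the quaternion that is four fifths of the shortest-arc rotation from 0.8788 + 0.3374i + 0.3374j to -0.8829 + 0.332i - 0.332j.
0.9165 - 0.2005i + 0.3461j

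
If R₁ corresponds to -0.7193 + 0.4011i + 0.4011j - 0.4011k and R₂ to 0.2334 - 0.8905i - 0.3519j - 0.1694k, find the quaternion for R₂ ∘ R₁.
0.2625 + 0.9432i - 0.0784j - 0.1878k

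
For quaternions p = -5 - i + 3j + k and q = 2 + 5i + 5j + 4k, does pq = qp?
No: pq = -24 - 20i - 10j - 38k ≠ -24 - 34i - 28j + 2k = qp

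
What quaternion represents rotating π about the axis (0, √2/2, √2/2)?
0.7071j + 0.7071k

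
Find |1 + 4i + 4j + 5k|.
√58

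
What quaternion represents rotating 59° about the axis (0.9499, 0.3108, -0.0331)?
0.8704 + 0.4678i + 0.153j - 0.0163k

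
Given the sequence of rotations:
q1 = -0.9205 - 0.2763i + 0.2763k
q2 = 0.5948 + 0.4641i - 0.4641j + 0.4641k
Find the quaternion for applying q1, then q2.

q2 · q1 = -0.5475 - 0.7198i + 0.1707j - 0.3911k
-0.5475 - 0.7198i + 0.1707j - 0.3911k


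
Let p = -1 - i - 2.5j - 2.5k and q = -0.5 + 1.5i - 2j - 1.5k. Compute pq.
-6.75 - 2.25i - 2j + 8.5k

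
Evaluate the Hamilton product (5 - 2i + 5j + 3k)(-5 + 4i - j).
-12 + 33i - 18j - 33k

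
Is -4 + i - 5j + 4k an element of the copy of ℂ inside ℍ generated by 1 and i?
No. The quaternion -4 + i - 5j + 4k has j-coefficient y = -5 and k-coefficient z = 4, not both zero, so it does not lie in the complex subalgebra spanned by 1 and i.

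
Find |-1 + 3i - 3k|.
√19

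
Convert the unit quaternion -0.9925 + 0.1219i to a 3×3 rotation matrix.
[[1, 0, 0], [0, 0.9703, 0.242], [0, -0.242, 0.9703]]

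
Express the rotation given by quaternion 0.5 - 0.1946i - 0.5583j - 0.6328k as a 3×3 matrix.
[[-0.4243, 0.8501, -0.312], [-0.4155, 0.1234, 0.9012], [0.8046, 0.512, 0.3009]]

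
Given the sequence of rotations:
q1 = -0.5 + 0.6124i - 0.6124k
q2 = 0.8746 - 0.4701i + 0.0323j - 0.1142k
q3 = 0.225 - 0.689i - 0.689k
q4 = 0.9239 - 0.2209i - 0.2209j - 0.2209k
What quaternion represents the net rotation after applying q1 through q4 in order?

q2 · q1 = -0.2193 + 0.7509i - 0.374j - 0.4983k
q3 · q2 · q1 = 0.1247 + 0.0624i - 0.9448j + 0.2967k
q4 · q3 · q2 · q1 = -0.0142 - 0.2441i - 0.8487j + 0.4691k
-0.0142 - 0.2441i - 0.8487j + 0.4691k


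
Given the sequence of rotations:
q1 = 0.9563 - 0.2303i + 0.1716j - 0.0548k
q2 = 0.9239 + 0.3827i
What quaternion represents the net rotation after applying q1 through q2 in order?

q2 · q1 = 0.9717 + 0.1532i + 0.1795j + 0.015k
0.9717 + 0.1532i + 0.1795j + 0.015k


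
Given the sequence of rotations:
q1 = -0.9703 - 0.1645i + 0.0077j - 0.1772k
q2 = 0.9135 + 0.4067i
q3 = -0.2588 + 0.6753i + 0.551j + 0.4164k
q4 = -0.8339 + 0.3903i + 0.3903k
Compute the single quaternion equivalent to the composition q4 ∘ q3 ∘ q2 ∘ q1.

q2 · q1 = -0.8195 - 0.5449i + 0.0791j - 0.1587k
q3 · q2 · q1 = 0.6026 - 0.5328i - 0.5917j + 0.0535k
q4 · q3 · q2 · q1 = -0.3154 + 0.9104i + 0.2646j - 0.0404k
-0.3154 + 0.9104i + 0.2646j - 0.0404k


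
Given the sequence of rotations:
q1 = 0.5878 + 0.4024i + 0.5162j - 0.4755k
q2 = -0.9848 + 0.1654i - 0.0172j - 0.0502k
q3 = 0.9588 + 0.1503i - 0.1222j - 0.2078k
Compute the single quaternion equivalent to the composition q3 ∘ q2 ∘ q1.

q2 · q1 = -0.6604 - 0.265i - 0.46j + 0.5311k
q3 · q2 · q1 = -0.5392 - 0.5138i - 0.3851j + 0.5449k
-0.5392 - 0.5138i - 0.3851j + 0.5449k


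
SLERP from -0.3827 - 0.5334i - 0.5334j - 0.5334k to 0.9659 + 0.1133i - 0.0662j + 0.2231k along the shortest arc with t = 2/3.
-0.8648 - 0.2933i - 0.1606j - 0.3746k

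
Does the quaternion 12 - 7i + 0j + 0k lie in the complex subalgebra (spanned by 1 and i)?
Yes. The quaternion 12 - 7i has j- and k-coefficients y = z = 0, so it lies in the complex subalgebra spanned by 1 and i.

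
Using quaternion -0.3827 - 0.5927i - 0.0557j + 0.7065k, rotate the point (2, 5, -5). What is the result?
(6.999, -1.792, -1.342)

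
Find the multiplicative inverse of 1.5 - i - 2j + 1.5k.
0.1579 + 0.1053i + 0.2105j - 0.1579k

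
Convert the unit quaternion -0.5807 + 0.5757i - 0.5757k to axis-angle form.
axis = (√2/2, 0, -√2/2), θ = 251°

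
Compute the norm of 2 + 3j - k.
√14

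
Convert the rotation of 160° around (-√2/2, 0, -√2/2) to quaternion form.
0.1736 - 0.6964i - 0.6964k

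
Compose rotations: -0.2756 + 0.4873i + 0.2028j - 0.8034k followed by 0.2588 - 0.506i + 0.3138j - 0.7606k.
-0.4995 + 0.1677i - 0.8112j - 0.2538k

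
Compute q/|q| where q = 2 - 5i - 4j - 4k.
0.2561 - 0.6402i - 0.5121j - 0.5121k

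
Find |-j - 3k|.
√10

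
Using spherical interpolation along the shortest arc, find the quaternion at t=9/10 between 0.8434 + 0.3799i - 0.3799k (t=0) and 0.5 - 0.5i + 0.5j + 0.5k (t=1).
0.6195 - 0.4331i + 0.491j + 0.4331k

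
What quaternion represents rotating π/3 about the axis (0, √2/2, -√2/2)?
0.866 + 0.3536j - 0.3536k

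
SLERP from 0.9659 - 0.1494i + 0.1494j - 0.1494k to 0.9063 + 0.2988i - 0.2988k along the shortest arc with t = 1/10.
0.971 - 0.1044i + 0.1356j - 0.1667k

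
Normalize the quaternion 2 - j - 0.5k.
0.8729 - 0.4364j - 0.2182k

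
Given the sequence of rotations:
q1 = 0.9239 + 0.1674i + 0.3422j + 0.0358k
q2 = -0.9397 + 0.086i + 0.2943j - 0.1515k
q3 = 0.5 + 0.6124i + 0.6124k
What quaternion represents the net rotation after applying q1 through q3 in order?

q2 · q1 = -0.9779 - 0.0155i - 0.0781j - 0.1934k
q3 · q2 · q1 = -0.361 - 0.5588i + 0.0699j - 0.7434k
-0.361 - 0.5588i + 0.0699j - 0.7434k


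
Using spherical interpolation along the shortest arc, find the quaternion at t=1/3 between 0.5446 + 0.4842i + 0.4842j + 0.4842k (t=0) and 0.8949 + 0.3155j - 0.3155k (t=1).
0.7607 + 0.3605i + 0.4858j + 0.2353k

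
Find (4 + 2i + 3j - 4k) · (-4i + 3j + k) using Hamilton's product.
3 - i + 26j + 22k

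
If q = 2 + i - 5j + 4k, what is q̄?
2 - i + 5j - 4k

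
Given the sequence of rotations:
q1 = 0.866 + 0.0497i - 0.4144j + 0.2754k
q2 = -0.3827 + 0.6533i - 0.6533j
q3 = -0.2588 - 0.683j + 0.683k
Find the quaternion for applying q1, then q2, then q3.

q2 · q1 = -0.6346 + 0.3668i - 0.5871j - 0.3437k
q3 · q2 · q1 = -0.002 + 0.5408i + 0.8359j - 0.094k
-0.002 + 0.5408i + 0.8359j - 0.094k


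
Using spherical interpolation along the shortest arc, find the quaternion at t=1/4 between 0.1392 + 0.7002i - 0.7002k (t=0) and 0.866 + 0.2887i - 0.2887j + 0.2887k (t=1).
0.4335 + 0.7277i - 0.1031j - 0.5214k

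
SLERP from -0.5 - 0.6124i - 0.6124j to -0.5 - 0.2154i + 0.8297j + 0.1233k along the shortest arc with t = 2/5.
-0.1089 - 0.3519i - 0.9272j - 0.0679k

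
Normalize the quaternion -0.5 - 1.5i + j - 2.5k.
-0.1601 - 0.4804i + 0.3203j - 0.8006k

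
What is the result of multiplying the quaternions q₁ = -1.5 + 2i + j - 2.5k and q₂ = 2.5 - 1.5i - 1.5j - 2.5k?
-5.5 + i + 13.5j - 4k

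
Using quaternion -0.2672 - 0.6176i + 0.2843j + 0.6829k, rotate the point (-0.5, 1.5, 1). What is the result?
(-0.928, -0.627, 1.499)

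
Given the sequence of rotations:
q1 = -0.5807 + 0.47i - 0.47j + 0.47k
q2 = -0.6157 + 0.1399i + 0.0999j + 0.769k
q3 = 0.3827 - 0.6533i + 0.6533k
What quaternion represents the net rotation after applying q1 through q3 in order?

q2 · q1 = -0.0227 + 0.0378i + 0.527j - 0.8486k
q3 · q2 · q1 = 0.5704 - 0.315i - 0.328j - 0.6839k
0.5704 - 0.315i - 0.328j - 0.6839k


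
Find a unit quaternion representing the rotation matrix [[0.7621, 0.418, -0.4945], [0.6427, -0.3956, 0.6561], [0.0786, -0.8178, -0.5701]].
-0.4462 + 0.8258i + 0.3211j - 0.1259k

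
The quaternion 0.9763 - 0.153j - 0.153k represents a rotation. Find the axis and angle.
axis = (0, -√2/2, -√2/2), θ = 25°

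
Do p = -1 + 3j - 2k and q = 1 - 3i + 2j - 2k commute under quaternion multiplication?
No: pq = -11 + i + 7j + 9k ≠ -11 + 5i - 5j - 9k = qp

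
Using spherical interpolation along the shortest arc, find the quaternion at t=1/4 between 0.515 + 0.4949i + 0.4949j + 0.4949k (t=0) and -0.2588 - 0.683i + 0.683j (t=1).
0.5496 + 0.6822i + 0.1976j + 0.4399k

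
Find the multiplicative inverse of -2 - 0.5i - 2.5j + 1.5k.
-0.1569 + 0.0392i + 0.1961j - 0.1176k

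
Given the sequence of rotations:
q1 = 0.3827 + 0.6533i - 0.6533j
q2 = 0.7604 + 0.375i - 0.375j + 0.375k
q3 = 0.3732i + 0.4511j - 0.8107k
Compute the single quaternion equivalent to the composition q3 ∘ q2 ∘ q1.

q2 · q1 = -0.199 + 0.8853i - 0.3953j + 0.1435k
q3 · q2 · q1 = -0.0357 - 0.33i - 0.861j - 0.3856k
-0.0357 - 0.33i - 0.861j - 0.3856k


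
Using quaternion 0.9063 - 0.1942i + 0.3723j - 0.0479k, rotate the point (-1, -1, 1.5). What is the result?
(0.38, -0.214, 2.015)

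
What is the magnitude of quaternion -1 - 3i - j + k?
√12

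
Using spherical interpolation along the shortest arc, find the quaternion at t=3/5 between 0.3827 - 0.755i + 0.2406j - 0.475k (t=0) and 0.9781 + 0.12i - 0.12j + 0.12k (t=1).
0.9352 - 0.3119i + 0.0383j - 0.163k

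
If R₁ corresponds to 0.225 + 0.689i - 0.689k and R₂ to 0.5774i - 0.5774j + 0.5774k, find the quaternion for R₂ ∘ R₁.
0.5277i + 0.6657j + 0.5277k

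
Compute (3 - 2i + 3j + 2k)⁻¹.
0.1154 + 0.0769i - 0.1154j - 0.0769k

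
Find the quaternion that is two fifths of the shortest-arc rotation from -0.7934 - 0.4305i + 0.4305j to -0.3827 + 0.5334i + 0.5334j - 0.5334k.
-0.7664 - 0.0396i + 0.5812j - 0.2708k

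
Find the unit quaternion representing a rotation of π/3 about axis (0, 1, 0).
0.866 + 0.5j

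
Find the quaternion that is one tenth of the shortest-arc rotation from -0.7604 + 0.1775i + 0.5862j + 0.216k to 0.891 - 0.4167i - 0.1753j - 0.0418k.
-0.7839 + 0.2049i + 0.5507j + 0.2005k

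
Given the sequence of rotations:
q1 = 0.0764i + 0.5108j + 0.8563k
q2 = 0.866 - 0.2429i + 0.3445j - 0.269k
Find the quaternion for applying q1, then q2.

q2 · q1 = 0.0729 + 0.4986i + 0.6298j + 0.5912k
0.0729 + 0.4986i + 0.6298j + 0.5912k


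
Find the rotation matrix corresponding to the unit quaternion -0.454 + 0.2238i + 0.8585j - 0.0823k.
[[-0.4876, 0.3095, -0.8164], [0.459, 0.8863, 0.0619], [0.7427, -0.3445, -0.5742]]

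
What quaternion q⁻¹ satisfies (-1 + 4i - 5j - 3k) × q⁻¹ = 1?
-0.0196 - 0.0784i + 0.098j + 0.0588k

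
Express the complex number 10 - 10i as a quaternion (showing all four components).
10 - 10i + 0j + 0k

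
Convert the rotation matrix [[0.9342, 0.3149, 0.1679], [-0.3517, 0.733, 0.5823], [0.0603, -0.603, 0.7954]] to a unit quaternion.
0.9304 - 0.3185i + 0.0289j - 0.1791k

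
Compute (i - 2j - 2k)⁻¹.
-0.1111i + 0.2222j + 0.2222k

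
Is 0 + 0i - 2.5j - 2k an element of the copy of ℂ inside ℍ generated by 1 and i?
No. The quaternion -2.5j - 2k has j-coefficient y = -2.5 and k-coefficient z = -2, not both zero, so it does not lie in the complex subalgebra spanned by 1 and i.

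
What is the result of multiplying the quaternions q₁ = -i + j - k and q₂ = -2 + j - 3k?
-4 - 5j + k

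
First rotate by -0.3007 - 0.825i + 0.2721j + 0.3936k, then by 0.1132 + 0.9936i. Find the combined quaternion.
0.7857 - 0.3922i - 0.3603j + 0.3149k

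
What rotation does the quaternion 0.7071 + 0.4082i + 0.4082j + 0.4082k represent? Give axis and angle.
axis = (√3/3, √3/3, √3/3), θ = π/2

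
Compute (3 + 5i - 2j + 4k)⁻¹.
0.0556 - 0.0926i + 0.037j - 0.0741k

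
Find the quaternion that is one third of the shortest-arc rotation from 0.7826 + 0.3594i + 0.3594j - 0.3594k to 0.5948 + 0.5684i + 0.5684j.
0.7405 + 0.4424i + 0.4424j - 0.2455k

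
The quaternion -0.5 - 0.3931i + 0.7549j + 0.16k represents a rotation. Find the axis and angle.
axis = (-0.4539, 0.8717, 0.1848), θ = 4π/3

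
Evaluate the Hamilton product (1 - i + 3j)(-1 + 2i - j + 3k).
4 + 12i - j - 2k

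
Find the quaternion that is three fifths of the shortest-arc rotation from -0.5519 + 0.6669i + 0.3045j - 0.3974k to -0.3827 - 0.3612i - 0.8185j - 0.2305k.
-0.0077 + 0.6278i + 0.7774j - 0.0394k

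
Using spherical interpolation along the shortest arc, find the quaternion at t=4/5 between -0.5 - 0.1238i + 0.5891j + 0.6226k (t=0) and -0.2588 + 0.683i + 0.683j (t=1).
-0.3468 + 0.5609i + 0.736j + 0.1529k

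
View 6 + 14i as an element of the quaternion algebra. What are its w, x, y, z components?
6 + 14i + 0j + 0k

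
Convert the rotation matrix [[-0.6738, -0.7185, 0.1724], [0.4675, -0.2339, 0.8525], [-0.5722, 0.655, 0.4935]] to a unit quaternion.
0.3827 - 0.129i + 0.4864j + 0.7748k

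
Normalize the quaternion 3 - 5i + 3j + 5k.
0.3638 - 0.6063i + 0.3638j + 0.6063k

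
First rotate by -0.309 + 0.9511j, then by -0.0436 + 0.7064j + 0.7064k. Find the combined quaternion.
-0.6584 - 0.6719i - 0.2597j - 0.2183k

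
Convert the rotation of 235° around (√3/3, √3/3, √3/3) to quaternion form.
-0.4617 + 0.5121i + 0.5121j + 0.5121k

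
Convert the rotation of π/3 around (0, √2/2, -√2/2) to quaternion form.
0.866 + 0.3536j - 0.3536k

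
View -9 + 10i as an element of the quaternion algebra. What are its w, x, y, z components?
-9 + 10i + 0j + 0k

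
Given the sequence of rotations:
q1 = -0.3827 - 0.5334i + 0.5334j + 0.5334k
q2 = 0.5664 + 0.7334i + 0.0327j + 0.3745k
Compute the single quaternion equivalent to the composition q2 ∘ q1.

q2 · q1 = -0.0428 - 0.7651i - 0.3014j + 0.5674k
-0.0428 - 0.7651i - 0.3014j + 0.5674k


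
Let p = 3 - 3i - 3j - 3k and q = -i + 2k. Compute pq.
3 - 9i + 9j + 3k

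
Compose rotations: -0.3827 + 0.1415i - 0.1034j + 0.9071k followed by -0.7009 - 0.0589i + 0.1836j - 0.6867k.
0.9185 + 0.0189i - 0.0415j - 0.3929k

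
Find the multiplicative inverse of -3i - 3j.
0.1667i + 0.1667j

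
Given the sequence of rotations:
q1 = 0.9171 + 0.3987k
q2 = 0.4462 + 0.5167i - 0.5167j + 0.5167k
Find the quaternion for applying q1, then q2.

q2 · q1 = 0.2032 + 0.2679i - 0.6799j + 0.6518k
0.2032 + 0.2679i - 0.6799j + 0.6518k


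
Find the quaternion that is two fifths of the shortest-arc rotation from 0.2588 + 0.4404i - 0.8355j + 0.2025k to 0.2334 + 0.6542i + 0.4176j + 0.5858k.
0.3284 + 0.7009i - 0.4131j + 0.4798k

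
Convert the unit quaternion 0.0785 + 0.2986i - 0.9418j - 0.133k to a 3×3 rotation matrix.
[[-0.8094, -0.5416, -0.2273], [-0.5833, 0.7863, 0.2036], [0.0684, 0.2974, -0.9523]]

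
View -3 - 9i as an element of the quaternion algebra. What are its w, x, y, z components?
-3 - 9i + 0j + 0k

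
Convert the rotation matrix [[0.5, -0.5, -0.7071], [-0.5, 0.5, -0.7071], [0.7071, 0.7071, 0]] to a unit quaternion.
0.7071 + 0.5i - 0.5j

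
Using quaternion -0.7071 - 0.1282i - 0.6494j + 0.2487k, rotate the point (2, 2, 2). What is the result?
(2.811, 0.308, -2)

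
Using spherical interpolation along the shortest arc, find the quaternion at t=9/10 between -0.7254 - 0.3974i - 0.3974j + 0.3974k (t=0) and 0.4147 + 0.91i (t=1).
-0.4641 - 0.8835i - 0.0449j + 0.0449k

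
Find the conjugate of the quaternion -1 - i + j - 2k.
-1 + i - j + 2k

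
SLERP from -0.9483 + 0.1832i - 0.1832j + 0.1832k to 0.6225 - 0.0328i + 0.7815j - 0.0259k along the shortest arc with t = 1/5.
-0.92 + 0.1586i - 0.322j + 0.1571k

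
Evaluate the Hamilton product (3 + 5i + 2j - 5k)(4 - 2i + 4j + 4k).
34 + 42i + 10j + 16k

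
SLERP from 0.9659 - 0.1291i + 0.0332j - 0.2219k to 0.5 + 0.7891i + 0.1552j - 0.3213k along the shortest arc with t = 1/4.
0.9476 + 0.1337i + 0.0746j - 0.2805k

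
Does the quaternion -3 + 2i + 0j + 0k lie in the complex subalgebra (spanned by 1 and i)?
Yes. The quaternion -3 + 2i has j- and k-coefficients y = z = 0, so it lies in the complex subalgebra spanned by 1 and i.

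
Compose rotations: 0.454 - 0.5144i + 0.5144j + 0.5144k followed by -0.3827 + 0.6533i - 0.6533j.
0.4984 + 0.1574i - 0.8295j - 0.1969k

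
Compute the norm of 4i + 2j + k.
√21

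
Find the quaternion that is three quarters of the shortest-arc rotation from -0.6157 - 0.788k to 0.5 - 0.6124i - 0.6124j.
-0.6256 + 0.5211i + 0.5211j - 0.2562k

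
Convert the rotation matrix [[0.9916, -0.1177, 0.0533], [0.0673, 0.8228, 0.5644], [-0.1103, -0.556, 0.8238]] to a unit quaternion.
0.9537 - 0.2937i + 0.0429j + 0.0485k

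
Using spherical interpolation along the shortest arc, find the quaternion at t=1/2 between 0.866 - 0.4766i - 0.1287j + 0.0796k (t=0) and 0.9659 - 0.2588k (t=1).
0.9613 - 0.2501i - 0.0675j - 0.094k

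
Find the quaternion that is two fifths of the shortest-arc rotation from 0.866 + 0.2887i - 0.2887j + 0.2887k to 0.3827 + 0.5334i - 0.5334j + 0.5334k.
0.7071 + 0.4083i - 0.4083j + 0.4083k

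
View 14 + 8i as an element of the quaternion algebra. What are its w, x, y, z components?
14 + 8i + 0j + 0k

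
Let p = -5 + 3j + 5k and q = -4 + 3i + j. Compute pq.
17 - 20i - 2j - 29k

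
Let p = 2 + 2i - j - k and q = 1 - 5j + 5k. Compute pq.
2 - 8i - 21j - k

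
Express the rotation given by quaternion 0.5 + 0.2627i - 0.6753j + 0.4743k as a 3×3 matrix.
[[-0.362, -0.8291, -0.4261], [0.1195, 0.4121, -0.9033], [0.9245, -0.3779, -0.0501]]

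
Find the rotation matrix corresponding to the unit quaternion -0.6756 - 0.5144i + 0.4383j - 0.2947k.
[[0.4421, -0.8491, -0.289], [-0.0527, 0.2971, -0.9534], [0.8954, 0.4367, 0.0866]]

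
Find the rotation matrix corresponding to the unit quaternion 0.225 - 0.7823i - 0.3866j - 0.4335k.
[[0.3252, 0.7999, 0.5043], [0.4098, -0.5998, 0.6872], [0.8522, -0.0169, -0.5229]]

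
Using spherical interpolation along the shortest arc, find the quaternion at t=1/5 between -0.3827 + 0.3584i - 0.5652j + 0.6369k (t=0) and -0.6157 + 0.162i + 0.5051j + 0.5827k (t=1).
-0.4911 + 0.355i - 0.3674j + 0.7055k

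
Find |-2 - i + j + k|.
√7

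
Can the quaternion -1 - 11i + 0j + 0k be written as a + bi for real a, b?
Yes. The quaternion -1 - 11i has j- and k-coefficients y = z = 0, so it lies in the complex subalgebra spanned by 1 and i.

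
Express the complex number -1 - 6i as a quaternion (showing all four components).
-1 - 6i + 0j + 0k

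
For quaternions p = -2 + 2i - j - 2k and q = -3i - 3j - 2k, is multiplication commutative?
No: pq = -1 + 2i + 16j - 5k ≠ -1 + 10i - 4j + 13k = qp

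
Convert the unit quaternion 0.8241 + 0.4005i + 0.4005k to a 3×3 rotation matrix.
[[0.6792, -0.6601, 0.3208], [0.6601, 0.3584, -0.6601], [0.3208, 0.6601, 0.6792]]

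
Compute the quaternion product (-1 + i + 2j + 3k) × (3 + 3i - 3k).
3 - 6i + 18j + 6k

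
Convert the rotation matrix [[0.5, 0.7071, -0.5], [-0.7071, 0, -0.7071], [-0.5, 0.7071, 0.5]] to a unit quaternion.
0.7071 + 0.5i - 0.5k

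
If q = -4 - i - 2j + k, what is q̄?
-4 + i + 2j - k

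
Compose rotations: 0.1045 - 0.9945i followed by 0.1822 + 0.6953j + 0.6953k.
0.019 - 0.1812i - 0.6188j + 0.7641k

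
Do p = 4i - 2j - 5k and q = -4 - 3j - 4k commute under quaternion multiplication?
No: pq = -26 - 23i + 24j + 8k ≠ -26 - 9i - 8j + 32k = qp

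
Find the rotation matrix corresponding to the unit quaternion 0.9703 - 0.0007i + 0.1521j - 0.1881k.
[[0.883, 0.3648, 0.2954], [-0.3652, 0.9292, -0.0559], [-0.2949, -0.0586, 0.9537]]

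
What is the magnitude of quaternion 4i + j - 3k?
√26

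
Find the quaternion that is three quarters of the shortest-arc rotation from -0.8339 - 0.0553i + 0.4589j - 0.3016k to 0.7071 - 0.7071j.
-0.7514 - 0.0142i + 0.6551j - 0.0775k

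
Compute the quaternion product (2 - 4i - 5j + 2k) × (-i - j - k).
-7 + 5i - 8j - 3k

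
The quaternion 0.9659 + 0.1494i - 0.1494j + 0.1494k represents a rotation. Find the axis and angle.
axis = (√3/3, -√3/3, √3/3), θ = π/6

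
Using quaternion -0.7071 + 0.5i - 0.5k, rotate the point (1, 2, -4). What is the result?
(1.086, -2.121, -3.914)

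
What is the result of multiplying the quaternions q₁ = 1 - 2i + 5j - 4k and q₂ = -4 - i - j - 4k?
-17 - 17i - 25j + 19k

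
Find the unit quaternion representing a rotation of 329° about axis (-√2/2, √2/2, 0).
-0.9636 - 0.189i + 0.189j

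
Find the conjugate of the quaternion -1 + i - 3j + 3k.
-1 - i + 3j - 3k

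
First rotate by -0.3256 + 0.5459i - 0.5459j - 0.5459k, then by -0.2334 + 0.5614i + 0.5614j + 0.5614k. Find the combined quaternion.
0.3825 - 0.3102i + 0.5576j - 0.6683k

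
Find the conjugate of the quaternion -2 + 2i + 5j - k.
-2 - 2i - 5j + k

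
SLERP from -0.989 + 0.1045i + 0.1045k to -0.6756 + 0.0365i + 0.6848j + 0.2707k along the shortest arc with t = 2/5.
-0.932 + 0.0832i + 0.2999j + 0.1858k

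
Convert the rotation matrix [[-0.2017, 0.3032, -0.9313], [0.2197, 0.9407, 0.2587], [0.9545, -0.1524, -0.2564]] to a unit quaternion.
0.6088 - 0.1688i - 0.7744j - 0.0343k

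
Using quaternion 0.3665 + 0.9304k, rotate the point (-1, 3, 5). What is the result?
(-1.315, -2.876, 5)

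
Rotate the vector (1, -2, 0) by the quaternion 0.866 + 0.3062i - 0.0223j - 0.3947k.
(-0.652, -1.699, -1.299)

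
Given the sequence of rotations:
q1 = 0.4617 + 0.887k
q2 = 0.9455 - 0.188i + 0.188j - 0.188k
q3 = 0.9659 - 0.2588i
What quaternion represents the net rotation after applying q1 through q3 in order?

q2 · q1 = 0.6033 + 0.08i + 0.2536j + 0.7519k
q3 · q2 · q1 = 0.6034 - 0.0789i + 0.4395j + 0.6606k
0.6034 - 0.0789i + 0.4395j + 0.6606k


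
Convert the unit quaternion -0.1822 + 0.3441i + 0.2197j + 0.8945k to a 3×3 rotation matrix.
[[-0.6968, 0.4772, 0.5355], [-0.1748, -0.8371, 0.5184], [0.6957, 0.2677, 0.6667]]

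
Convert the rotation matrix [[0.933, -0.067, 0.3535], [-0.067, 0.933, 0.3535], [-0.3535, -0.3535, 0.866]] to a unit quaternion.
0.9659 - 0.183i + 0.183j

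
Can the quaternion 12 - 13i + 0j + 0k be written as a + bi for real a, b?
Yes. The quaternion 12 - 13i has j- and k-coefficients y = z = 0, so it lies in the complex subalgebra spanned by 1 and i.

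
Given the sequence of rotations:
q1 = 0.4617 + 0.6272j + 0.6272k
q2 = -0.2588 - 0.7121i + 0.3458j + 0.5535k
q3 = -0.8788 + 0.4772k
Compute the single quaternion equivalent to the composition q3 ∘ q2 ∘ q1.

q2 · q1 = -0.6835 - 0.459i + 0.444j - 0.3534k
q3 · q2 · q1 = 0.7693 + 0.1915i - 0.6092j - 0.0156k
0.7693 + 0.1915i - 0.6092j - 0.0156k


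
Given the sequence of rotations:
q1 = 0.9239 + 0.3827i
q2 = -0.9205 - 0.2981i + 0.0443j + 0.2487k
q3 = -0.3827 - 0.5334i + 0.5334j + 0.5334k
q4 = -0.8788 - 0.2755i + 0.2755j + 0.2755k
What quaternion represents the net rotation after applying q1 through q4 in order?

q2 · q1 = -0.7364 - 0.6277i + 0.1361j + 0.2128k
q3 · q2 · q1 = -0.2391 + 0.6739i - 0.6662j - 0.212k
q4 · q3 · q2 · q1 = 0.6377 - 0.4012i + 0.6468j + 0.1183k
0.6377 - 0.4012i + 0.6468j + 0.1183k


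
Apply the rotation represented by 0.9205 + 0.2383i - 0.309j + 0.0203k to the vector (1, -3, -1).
(1.921, -2.315, -1.395)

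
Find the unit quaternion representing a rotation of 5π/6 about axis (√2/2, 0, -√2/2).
0.2588 + 0.683i - 0.683k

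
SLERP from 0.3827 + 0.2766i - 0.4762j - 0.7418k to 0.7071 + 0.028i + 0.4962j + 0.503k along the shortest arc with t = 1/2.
-0.1988 + 0.1524i - 0.596j - 0.7629k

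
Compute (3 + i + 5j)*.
3 - i - 5j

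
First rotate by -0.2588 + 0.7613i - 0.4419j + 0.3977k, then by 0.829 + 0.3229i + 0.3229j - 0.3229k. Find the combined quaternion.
-0.1893 + 0.5333i - 0.8241j + 0.0247k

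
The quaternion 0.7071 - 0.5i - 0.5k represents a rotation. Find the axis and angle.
axis = (-√2/2, 0, -√2/2), θ = π/2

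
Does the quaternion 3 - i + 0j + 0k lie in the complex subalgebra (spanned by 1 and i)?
Yes. The quaternion 3 - i has j- and k-coefficients y = z = 0, so it lies in the complex subalgebra spanned by 1 and i.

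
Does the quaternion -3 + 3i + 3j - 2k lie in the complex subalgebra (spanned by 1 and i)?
No. The quaternion -3 + 3i + 3j - 2k has j-coefficient y = 3 and k-coefficient z = -2, not both zero, so it does not lie in the complex subalgebra spanned by 1 and i.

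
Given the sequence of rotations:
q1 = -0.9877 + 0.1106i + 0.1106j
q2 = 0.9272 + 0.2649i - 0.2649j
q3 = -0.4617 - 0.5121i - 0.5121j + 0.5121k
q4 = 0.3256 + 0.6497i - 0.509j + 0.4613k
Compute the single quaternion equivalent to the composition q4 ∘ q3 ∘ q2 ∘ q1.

q2 · q1 = -0.9158 - 0.1591i + 0.3642j + 0.0586k
q3 · q2 · q1 = 0.4978 + 0.3259i + 0.2494j - 0.764k
q4 · q3 · q2 · q1 = 0.4297 + 0.7034i + 0.4745j + 0.3088k
0.4297 + 0.7034i + 0.4745j + 0.3088k


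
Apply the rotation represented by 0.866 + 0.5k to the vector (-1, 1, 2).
(-1.366, -0.366, 2)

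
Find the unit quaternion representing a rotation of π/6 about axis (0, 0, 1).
0.9659 + 0.2588k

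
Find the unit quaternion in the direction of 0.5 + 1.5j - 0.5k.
0.3015 + 0.9045j - 0.3015k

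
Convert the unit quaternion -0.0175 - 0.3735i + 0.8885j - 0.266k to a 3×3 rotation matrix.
[[-0.7204, -0.673, 0.1676], [-0.6544, 0.5795, -0.4858], [0.2298, -0.4596, -0.8579]]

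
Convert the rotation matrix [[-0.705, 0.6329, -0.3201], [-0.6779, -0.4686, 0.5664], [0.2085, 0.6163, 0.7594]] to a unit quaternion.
-0.3827 - 0.0326i + 0.3453j + 0.8563k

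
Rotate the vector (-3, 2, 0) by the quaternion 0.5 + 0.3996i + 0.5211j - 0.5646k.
(2.504, 0.531, 2.539)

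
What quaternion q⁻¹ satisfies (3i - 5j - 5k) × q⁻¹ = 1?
-0.0508i + 0.0847j + 0.0847k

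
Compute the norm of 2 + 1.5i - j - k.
2.872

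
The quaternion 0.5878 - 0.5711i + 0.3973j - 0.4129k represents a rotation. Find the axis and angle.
axis = (-0.7059, 0.4911, -0.5104), θ = 108°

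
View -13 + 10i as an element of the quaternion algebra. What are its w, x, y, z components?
-13 + 10i + 0j + 0k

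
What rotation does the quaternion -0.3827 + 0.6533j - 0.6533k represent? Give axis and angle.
axis = (0, √2/2, -√2/2), θ = 5π/4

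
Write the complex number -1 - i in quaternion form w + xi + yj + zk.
-1 - i + 0j + 0k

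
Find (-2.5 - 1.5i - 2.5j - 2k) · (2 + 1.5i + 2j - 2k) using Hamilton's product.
-1.75 + 2.25i - 16j + 1.75k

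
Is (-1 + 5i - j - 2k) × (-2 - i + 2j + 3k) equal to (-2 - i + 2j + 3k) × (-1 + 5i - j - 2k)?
No: pq = 15 - 8i - 13j + 10k ≠ 15 - 10i + 13j - 8k = qp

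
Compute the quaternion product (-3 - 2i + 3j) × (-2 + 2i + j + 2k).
7 + 4i - 5j - 14k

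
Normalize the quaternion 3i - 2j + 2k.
0.7276i - 0.4851j + 0.4851k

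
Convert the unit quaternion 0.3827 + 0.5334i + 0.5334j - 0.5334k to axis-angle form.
axis = (√3/3, √3/3, -√3/3), θ = 3π/4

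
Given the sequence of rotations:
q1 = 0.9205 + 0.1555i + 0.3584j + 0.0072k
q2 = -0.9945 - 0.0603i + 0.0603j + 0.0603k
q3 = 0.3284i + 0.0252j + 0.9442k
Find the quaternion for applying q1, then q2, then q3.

q2 · q1 = -0.9281 - 0.2313i - 0.2911j + 0.0174k
q3 · q2 · q1 = 0.0669 - 0.0295i - 0.2475j - 0.9661k
0.0669 - 0.0295i - 0.2475j - 0.9661k


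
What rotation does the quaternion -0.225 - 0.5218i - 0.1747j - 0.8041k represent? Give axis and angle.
axis = (-0.5355, -0.1793, -0.8253), θ = 206°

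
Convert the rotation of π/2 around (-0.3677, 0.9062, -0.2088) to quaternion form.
0.7071 - 0.26i + 0.6408j - 0.1476k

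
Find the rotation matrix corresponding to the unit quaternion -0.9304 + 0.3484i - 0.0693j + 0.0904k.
[[0.9741, 0.1199, 0.1919], [-0.2165, 0.7409, 0.6358], [-0.066, -0.6608, 0.7476]]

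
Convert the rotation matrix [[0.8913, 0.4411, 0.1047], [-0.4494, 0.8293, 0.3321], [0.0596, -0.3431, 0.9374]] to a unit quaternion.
0.9563 - 0.1765i + 0.0118j - 0.2328k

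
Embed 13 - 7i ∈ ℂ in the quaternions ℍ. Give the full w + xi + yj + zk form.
13 - 7i + 0j + 0k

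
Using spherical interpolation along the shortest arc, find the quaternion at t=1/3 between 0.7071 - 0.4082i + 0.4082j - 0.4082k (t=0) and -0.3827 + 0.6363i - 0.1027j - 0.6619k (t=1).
0.7178 - 0.5926i + 0.3637j - 0.0357k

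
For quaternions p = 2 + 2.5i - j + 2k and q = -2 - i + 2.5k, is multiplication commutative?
No: pq = -6.5 - 9.5i - 6.25j ≠ -6.5 - 4.5i + 10.25j + 2k = qp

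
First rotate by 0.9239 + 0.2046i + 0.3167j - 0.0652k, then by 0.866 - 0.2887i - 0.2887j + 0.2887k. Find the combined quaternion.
0.9694 - 0.1622i + 0.0478j + 0.1779k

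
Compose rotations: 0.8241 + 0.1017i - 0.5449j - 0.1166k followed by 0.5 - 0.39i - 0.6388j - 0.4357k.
0.0528 - 0.4335i - 0.8887j - 0.1399k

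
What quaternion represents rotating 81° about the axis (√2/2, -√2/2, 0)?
0.7604 + 0.4592i - 0.4592j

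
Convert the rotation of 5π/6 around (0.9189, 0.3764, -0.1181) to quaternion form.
0.2588 + 0.8876i + 0.3636j - 0.1141k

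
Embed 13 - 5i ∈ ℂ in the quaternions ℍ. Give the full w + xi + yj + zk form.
13 - 5i + 0j + 0k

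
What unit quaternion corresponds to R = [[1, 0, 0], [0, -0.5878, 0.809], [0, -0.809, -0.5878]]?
-0.454 + 0.891i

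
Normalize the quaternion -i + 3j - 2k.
-0.2673i + 0.8018j - 0.5345k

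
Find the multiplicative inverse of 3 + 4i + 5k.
0.06 - 0.08i - 0.1k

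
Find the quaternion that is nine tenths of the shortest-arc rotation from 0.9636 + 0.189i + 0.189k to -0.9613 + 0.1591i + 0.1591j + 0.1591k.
0.9737 - 0.1247i - 0.1445j - 0.1247k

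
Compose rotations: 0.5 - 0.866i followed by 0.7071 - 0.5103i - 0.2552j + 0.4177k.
-0.0884 - 0.8675i - 0.4893j - 0.0122k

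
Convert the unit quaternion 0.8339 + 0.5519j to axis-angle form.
axis = (0, 1, 0), θ = 67°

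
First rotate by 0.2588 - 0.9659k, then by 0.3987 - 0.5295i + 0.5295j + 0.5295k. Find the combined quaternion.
0.6146 - 0.6485i - 0.3744j - 0.2481k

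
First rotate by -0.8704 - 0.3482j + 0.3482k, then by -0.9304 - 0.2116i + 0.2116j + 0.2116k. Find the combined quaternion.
0.8098 + 0.3315i + 0.2135j - 0.4345k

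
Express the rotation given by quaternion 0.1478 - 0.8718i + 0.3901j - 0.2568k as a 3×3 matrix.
[[0.5638, -0.6043, 0.5631], [-0.7561, -0.652, 0.0573], [0.3324, -0.4581, -0.8244]]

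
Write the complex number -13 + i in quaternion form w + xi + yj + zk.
-13 + i + 0j + 0k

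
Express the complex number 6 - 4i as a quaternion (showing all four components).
6 - 4i + 0j + 0k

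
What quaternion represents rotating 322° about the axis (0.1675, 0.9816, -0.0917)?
-0.9455 + 0.0545i + 0.3196j - 0.0299k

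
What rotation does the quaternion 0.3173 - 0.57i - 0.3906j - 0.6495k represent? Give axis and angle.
axis = (-0.6011, -0.4119, -0.6849), θ = 143°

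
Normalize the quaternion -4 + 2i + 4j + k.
-0.6576 + 0.3288i + 0.6576j + 0.1644k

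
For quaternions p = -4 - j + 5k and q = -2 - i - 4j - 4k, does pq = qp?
No: pq = 24 + 28i + 13j + 5k ≠ 24 - 20i + 23j + 7k = qp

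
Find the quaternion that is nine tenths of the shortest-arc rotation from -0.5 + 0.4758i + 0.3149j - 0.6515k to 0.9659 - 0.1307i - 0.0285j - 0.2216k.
-0.9726 + 0.1829i + 0.0664j + 0.1269k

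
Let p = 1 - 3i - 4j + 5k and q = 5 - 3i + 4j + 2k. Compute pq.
2 - 46i - 25j + 3k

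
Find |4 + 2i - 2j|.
√24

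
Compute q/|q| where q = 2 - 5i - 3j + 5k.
0.252 - 0.6299i - 0.378j + 0.6299k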